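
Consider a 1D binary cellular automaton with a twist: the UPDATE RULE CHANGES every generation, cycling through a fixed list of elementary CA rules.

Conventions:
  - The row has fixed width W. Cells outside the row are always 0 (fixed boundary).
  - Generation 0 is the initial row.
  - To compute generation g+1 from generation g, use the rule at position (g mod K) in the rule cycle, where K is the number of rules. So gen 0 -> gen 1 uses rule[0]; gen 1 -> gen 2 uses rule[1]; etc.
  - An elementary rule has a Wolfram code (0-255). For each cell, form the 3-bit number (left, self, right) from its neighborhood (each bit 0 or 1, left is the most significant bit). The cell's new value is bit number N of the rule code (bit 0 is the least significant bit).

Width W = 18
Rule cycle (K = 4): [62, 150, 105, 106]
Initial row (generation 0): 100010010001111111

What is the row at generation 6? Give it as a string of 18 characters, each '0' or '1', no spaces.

Answer: 010001110110100010

Derivation:
Gen 0: 100010010001111111
Gen 1 (rule 62): 110111111011000000
Gen 2 (rule 150): 000011110000100000
Gen 3 (rule 105): 111010010110001111
Gen 4 (rule 106): 101100101110011001
Gen 5 (rule 62): 111011111001110111
Gen 6 (rule 150): 010001110110100010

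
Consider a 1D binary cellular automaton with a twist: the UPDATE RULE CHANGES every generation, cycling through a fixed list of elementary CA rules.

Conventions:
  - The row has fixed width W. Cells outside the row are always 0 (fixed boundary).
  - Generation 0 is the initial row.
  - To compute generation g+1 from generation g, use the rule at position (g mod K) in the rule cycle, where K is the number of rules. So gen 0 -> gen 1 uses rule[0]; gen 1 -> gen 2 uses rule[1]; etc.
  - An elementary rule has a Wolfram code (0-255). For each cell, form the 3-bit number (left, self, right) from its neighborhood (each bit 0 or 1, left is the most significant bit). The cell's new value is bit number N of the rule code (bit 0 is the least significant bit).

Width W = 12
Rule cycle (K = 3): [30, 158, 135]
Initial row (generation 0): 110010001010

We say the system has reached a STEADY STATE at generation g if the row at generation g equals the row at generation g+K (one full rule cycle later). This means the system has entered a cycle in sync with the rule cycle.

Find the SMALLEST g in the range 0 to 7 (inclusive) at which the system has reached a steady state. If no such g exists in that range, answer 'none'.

Answer: none

Derivation:
Gen 0: 110010001010
Gen 1 (rule 30): 101111011011
Gen 2 (rule 158): 101110010010
Gen 3 (rule 135): 100100110110
Gen 4 (rule 30): 111111100101
Gen 5 (rule 158): 111111011101
Gen 6 (rule 135): 011110001001
Gen 7 (rule 30): 110001011111
Gen 8 (rule 158): 101011011110
Gen 9 (rule 135): 101000001100
Gen 10 (rule 30): 101100011010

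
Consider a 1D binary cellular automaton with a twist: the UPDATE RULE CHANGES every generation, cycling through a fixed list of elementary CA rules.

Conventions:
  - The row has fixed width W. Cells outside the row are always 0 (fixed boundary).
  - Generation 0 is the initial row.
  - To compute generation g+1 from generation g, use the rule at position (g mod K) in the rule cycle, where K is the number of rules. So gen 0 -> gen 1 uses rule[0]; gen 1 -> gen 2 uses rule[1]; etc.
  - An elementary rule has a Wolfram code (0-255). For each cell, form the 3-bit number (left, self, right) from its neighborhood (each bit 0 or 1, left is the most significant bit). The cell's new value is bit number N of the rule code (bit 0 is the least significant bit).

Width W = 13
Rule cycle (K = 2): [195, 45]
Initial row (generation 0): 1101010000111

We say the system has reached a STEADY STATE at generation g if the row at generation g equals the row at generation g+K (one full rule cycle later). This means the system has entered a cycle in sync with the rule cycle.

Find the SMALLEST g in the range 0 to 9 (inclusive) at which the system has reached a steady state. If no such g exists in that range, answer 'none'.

Answer: none

Derivation:
Gen 0: 1101010000111
Gen 1 (rule 195): 0100000111011
Gen 2 (rule 45): 0101110100110
Gen 3 (rule 195): 1000110001010
Gen 4 (rule 45): 1010100101110
Gen 5 (rule 195): 0000001000110
Gen 6 (rule 45): 1111101010100
Gen 7 (rule 195): 0111100000001
Gen 8 (rule 45): 0100001111101
Gen 9 (rule 195): 1001110111100
Gen 10 (rule 45): 1001001100001
Gen 11 (rule 195): 0010010101110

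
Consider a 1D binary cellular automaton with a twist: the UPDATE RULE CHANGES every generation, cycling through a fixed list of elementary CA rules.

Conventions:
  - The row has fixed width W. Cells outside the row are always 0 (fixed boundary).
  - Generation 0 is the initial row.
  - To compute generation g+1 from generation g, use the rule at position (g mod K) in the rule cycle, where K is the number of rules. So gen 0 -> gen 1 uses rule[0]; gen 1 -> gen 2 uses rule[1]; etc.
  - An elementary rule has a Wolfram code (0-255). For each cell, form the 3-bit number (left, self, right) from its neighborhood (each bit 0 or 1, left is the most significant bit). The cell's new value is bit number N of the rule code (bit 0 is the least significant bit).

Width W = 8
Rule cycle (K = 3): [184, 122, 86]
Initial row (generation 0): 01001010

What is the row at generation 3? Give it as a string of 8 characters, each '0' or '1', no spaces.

Answer: 11001011

Derivation:
Gen 0: 01001010
Gen 1 (rule 184): 00100101
Gen 2 (rule 122): 01011010
Gen 3 (rule 86): 11001011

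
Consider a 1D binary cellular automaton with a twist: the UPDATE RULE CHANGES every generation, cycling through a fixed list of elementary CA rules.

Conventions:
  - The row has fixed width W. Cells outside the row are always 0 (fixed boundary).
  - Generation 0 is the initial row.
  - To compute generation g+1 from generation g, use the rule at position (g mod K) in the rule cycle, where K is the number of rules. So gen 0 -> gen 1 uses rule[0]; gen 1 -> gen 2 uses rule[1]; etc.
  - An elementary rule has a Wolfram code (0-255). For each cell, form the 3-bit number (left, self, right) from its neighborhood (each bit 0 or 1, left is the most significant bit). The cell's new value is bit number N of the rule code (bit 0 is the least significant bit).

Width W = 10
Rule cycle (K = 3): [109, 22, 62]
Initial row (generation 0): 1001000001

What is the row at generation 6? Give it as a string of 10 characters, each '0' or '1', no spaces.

Gen 0: 1001000001
Gen 1 (rule 109): 1001011101
Gen 2 (rule 22): 1111000001
Gen 3 (rule 62): 1000100011
Gen 4 (rule 109): 1010101011
Gen 5 (rule 22): 1010101000
Gen 6 (rule 62): 1111111100

Answer: 1111111100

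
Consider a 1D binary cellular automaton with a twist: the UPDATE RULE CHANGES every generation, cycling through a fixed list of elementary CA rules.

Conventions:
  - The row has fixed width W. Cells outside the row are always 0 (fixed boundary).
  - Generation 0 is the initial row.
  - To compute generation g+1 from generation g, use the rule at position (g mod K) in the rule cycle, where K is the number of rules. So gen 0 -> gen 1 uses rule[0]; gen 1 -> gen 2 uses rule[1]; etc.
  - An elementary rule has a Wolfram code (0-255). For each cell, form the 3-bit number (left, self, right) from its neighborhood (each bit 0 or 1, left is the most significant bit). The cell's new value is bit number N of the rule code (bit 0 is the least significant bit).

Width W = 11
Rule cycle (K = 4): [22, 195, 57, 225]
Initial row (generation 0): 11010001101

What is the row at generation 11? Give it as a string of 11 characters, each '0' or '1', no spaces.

Gen 0: 11010001101
Gen 1 (rule 22): 00011010001
Gen 2 (rule 195): 11101000110
Gen 3 (rule 57): 10010110101
Gen 4 (rule 225): 00001011010
Gen 5 (rule 22): 00011000011
Gen 6 (rule 195): 11101011101
Gen 7 (rule 57): 10010110010
Gen 8 (rule 225): 00001010000
Gen 9 (rule 22): 00011011000
Gen 10 (rule 195): 11101001011
Gen 11 (rule 57): 10010100110

Answer: 10010100110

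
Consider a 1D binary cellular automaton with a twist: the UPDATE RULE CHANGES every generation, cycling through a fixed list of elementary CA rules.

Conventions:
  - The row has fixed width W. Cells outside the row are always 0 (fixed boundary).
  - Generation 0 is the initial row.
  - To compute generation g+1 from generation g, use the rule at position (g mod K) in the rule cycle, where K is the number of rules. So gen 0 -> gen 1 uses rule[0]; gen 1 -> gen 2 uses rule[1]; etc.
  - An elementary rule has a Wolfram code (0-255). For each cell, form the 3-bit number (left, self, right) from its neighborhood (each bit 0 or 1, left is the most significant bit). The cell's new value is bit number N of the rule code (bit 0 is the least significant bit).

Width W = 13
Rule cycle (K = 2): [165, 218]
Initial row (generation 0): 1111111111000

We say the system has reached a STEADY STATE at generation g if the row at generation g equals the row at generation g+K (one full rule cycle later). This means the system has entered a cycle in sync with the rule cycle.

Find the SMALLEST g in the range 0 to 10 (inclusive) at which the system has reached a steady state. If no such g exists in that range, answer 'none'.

Answer: 2

Derivation:
Gen 0: 1111111111000
Gen 1 (rule 165): 0111111110011
Gen 2 (rule 218): 1111111111111
Gen 3 (rule 165): 0111111111110
Gen 4 (rule 218): 1111111111111
Gen 5 (rule 165): 0111111111110
Gen 6 (rule 218): 1111111111111
Gen 7 (rule 165): 0111111111110
Gen 8 (rule 218): 1111111111111
Gen 9 (rule 165): 0111111111110
Gen 10 (rule 218): 1111111111111
Gen 11 (rule 165): 0111111111110
Gen 12 (rule 218): 1111111111111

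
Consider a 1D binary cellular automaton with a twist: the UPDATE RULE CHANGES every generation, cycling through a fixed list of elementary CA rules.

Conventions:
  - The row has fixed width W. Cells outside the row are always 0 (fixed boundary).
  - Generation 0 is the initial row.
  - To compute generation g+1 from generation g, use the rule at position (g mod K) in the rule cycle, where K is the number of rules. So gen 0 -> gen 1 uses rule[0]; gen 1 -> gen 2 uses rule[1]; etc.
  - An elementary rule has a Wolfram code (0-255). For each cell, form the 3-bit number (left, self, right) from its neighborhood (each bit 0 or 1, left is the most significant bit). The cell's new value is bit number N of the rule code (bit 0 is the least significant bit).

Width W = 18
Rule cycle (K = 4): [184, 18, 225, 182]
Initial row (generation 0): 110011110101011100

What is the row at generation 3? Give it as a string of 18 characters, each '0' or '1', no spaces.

Gen 0: 110011110101011100
Gen 1 (rule 184): 101011101010111010
Gen 2 (rule 18): 000000000000000001
Gen 3 (rule 225): 111111111111111100

Answer: 111111111111111100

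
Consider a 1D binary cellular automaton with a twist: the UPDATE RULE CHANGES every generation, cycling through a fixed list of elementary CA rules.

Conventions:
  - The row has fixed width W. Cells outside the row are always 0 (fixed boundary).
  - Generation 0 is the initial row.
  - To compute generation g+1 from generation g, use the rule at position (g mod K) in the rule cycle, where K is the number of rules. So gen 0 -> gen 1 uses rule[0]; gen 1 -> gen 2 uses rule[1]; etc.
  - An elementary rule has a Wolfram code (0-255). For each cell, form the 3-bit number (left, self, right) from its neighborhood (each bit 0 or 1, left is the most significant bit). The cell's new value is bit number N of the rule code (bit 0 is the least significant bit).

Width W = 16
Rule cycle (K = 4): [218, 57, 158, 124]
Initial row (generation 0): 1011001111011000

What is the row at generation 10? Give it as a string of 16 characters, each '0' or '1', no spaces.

Answer: 1000000000011000

Derivation:
Gen 0: 1011001111011000
Gen 1 (rule 218): 0011111111011100
Gen 2 (rule 57): 1010000000110011
Gen 3 (rule 158): 1011000001101110
Gen 4 (rule 124): 1111100001111011
Gen 5 (rule 218): 1111110011111011
Gen 6 (rule 57): 1000001010000110
Gen 7 (rule 158): 1100011011001101
Gen 8 (rule 124): 1110011111101111
Gen 9 (rule 218): 1111111111101111
Gen 10 (rule 57): 1000000000011000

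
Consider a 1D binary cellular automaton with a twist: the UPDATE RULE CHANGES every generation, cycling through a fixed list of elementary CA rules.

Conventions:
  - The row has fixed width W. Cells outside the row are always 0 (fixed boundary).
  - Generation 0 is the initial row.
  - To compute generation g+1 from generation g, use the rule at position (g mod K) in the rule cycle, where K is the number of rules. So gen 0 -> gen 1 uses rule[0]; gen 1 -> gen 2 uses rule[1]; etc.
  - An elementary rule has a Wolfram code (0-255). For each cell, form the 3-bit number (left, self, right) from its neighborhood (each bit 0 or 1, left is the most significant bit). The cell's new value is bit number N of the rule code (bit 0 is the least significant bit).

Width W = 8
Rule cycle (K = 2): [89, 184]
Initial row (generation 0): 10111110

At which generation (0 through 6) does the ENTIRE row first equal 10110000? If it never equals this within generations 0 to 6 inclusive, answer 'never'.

Answer: never

Derivation:
Gen 0: 10111110
Gen 1 (rule 89): 00100011
Gen 2 (rule 184): 00010010
Gen 3 (rule 89): 11001001
Gen 4 (rule 184): 10100100
Gen 5 (rule 89): 00010011
Gen 6 (rule 184): 00001010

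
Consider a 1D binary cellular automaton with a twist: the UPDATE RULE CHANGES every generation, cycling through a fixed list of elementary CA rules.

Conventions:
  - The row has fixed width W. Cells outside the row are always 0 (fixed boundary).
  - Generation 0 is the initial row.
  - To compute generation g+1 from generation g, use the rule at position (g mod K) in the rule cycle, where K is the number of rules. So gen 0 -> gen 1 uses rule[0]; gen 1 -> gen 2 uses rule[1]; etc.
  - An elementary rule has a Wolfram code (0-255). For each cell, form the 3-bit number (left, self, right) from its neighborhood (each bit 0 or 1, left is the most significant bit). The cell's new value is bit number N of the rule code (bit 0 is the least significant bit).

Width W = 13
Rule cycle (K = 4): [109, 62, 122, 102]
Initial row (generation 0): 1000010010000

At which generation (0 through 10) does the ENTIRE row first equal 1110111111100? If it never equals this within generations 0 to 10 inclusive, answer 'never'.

Gen 0: 1000010010000
Gen 1 (rule 109): 1011010010111
Gen 2 (rule 62): 1110111111100
Gen 3 (rule 122): 1011100000110
Gen 4 (rule 102): 1100100001010
Gen 5 (rule 109): 1100101101110
Gen 6 (rule 62): 1011111011001
Gen 7 (rule 122): 0110001111110
Gen 8 (rule 102): 1010010000010
Gen 9 (rule 109): 1110010111010
Gen 10 (rule 62): 1001111100111

Answer: 2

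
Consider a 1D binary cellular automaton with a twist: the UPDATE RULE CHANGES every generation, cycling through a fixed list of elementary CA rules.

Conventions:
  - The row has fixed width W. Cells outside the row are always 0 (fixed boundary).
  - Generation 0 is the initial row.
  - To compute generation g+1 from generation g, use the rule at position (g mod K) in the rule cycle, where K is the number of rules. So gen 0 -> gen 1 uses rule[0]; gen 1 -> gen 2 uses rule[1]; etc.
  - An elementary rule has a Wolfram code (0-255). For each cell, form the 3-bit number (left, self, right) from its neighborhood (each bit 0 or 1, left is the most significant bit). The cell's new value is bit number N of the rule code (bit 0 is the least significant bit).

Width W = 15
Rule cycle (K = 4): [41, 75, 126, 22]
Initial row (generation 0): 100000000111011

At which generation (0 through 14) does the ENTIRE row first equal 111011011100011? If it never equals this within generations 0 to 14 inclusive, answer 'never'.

Gen 0: 100000000111011
Gen 1 (rule 41): 001111110100110
Gen 2 (rule 75): 111000010001110
Gen 3 (rule 126): 101100111011011
Gen 4 (rule 22): 100011000000000
Gen 5 (rule 41): 001010011111111
Gen 6 (rule 75): 110000110000001
Gen 7 (rule 126): 111001111000011
Gen 8 (rule 22): 000110000100100
Gen 9 (rule 41): 110100110000001
Gen 10 (rule 75): 110001110111110
Gen 11 (rule 126): 111011011100011
Gen 12 (rule 22): 000000000010100
Gen 13 (rule 41): 111111111001001
Gen 14 (rule 75): 100000001010010

Answer: 11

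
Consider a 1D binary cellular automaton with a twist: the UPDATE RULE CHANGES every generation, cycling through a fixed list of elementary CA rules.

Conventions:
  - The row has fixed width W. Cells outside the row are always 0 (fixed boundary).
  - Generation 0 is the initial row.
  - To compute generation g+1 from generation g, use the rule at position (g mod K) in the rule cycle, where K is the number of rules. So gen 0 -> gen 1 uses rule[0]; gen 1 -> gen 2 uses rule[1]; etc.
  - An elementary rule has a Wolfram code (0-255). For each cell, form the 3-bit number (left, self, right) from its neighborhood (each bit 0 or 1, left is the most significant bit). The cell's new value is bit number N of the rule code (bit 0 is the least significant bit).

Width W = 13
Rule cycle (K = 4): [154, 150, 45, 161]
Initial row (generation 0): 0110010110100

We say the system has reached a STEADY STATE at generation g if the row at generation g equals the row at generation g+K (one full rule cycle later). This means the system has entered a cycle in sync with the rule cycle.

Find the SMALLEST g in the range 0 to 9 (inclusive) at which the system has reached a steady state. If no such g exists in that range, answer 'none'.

Gen 0: 0110010110100
Gen 1 (rule 154): 1101100100010
Gen 2 (rule 150): 0000011110111
Gen 3 (rule 45): 1111010001100
Gen 4 (rule 161): 0110100100001
Gen 5 (rule 154): 1100011010010
Gen 6 (rule 150): 0010100011111
Gen 7 (rule 45): 1011101010000
Gen 8 (rule 161): 0101010100111
Gen 9 (rule 154): 1000000011110
Gen 10 (rule 150): 1100000101101
Gen 11 (rule 45): 1001110111011
Gen 12 (rule 161): 0000101010100
Gen 13 (rule 154): 0001000000010

Answer: none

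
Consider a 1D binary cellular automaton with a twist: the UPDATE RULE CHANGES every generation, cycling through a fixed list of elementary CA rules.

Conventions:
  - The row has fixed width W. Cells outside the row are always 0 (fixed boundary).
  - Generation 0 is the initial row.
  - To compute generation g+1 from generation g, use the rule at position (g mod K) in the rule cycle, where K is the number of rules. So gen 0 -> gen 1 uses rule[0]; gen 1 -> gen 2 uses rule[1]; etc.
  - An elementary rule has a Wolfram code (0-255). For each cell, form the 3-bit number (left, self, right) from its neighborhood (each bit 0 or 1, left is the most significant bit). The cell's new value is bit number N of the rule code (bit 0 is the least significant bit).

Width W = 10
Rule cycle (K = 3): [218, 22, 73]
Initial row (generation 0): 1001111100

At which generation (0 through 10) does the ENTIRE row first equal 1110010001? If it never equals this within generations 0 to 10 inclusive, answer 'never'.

Answer: never

Derivation:
Gen 0: 1001111100
Gen 1 (rule 218): 0111111110
Gen 2 (rule 22): 1000000001
Gen 3 (rule 73): 0011111100
Gen 4 (rule 218): 0111111110
Gen 5 (rule 22): 1000000001
Gen 6 (rule 73): 0011111100
Gen 7 (rule 218): 0111111110
Gen 8 (rule 22): 1000000001
Gen 9 (rule 73): 0011111100
Gen 10 (rule 218): 0111111110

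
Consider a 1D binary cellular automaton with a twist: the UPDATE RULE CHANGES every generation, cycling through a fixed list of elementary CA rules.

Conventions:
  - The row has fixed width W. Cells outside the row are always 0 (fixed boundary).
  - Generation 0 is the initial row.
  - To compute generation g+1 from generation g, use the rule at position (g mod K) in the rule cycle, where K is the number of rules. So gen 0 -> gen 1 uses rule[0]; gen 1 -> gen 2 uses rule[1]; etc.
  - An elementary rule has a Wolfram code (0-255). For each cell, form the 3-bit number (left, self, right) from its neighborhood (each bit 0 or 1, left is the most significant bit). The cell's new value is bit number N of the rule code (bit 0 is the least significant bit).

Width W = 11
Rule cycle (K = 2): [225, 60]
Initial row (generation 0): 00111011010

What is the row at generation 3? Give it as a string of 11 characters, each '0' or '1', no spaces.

Gen 0: 00111011010
Gen 1 (rule 225): 10011101100
Gen 2 (rule 60): 11010011010
Gen 3 (rule 225): 01100001100

Answer: 01100001100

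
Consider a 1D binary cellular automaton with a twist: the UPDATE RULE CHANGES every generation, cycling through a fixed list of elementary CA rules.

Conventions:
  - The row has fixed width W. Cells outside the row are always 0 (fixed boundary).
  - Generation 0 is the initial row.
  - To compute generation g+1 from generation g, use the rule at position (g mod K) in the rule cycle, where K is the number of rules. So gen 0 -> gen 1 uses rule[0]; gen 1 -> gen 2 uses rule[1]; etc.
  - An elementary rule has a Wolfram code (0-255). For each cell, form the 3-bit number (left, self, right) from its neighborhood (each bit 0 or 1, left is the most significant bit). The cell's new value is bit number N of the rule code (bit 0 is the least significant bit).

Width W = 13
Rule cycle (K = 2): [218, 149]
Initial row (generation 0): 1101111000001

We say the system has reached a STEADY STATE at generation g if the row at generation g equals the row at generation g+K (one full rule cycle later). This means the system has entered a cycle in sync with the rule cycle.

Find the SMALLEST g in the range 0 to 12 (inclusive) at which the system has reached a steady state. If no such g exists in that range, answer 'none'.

Answer: 7

Derivation:
Gen 0: 1101111000001
Gen 1 (rule 218): 1101111100010
Gen 2 (rule 149): 0000111011011
Gen 3 (rule 218): 0001111011011
Gen 4 (rule 149): 1100110000000
Gen 5 (rule 218): 1111111000000
Gen 6 (rule 149): 0111110111111
Gen 7 (rule 218): 1111110111111
Gen 8 (rule 149): 0111100011110
Gen 9 (rule 218): 1111110111111
Gen 10 (rule 149): 0111100011110
Gen 11 (rule 218): 1111110111111
Gen 12 (rule 149): 0111100011110
Gen 13 (rule 218): 1111110111111
Gen 14 (rule 149): 0111100011110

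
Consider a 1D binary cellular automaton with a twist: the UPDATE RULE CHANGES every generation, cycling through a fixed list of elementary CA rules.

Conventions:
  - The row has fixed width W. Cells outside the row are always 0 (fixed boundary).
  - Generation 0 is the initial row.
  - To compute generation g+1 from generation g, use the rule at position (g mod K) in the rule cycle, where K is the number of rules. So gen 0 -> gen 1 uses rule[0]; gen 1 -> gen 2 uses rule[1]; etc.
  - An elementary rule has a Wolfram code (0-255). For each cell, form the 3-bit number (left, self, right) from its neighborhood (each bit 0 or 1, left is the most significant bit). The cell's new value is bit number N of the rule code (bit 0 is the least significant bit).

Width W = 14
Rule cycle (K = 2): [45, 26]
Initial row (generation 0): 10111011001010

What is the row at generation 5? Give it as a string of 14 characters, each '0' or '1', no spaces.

Answer: 01011000101110

Derivation:
Gen 0: 10111011001010
Gen 1 (rule 45): 11100110001110
Gen 2 (rule 26): 10011101011001
Gen 3 (rule 45): 10010011110001
Gen 4 (rule 26): 01101110001010
Gen 5 (rule 45): 01011000101110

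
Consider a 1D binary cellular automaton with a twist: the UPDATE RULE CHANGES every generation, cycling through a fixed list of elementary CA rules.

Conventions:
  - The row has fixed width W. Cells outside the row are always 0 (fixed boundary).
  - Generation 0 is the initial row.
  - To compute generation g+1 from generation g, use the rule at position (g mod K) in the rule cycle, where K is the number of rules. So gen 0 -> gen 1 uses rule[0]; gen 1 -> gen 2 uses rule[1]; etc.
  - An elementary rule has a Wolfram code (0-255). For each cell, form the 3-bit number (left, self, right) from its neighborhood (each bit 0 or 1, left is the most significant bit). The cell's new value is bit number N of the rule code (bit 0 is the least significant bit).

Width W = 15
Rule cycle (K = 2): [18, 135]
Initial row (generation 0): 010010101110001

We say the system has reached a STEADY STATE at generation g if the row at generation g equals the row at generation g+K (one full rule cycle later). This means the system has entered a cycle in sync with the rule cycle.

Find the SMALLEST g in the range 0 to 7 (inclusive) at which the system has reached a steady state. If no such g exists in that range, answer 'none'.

Answer: 5

Derivation:
Gen 0: 010010101110001
Gen 1 (rule 18): 101100000001010
Gen 2 (rule 135): 100001111111010
Gen 3 (rule 18): 010010000000001
Gen 4 (rule 135): 110110111111111
Gen 5 (rule 18): 000000000000000
Gen 6 (rule 135): 111111111111111
Gen 7 (rule 18): 000000000000000
Gen 8 (rule 135): 111111111111111
Gen 9 (rule 18): 000000000000000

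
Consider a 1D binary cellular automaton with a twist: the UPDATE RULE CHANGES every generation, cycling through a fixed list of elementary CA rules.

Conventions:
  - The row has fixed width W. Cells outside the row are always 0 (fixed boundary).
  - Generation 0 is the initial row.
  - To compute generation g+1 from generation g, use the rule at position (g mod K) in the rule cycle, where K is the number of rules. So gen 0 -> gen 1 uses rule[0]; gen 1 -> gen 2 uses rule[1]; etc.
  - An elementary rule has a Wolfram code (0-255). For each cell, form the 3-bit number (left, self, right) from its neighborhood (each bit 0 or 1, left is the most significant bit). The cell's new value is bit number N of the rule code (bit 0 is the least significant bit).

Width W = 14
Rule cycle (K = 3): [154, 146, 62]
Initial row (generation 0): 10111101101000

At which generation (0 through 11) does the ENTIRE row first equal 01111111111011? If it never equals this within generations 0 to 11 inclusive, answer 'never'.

Gen 0: 10111101101000
Gen 1 (rule 154): 00111001000100
Gen 2 (rule 146): 01010110101010
Gen 3 (rule 62): 11111101111111
Gen 4 (rule 154): 11111001111110
Gen 5 (rule 146): 01110110111101
Gen 6 (rule 62): 11001101100011
Gen 7 (rule 154): 10111001010110
Gen 8 (rule 146): 00010110000001
Gen 9 (rule 62): 00111101000011
Gen 10 (rule 154): 01111000100110
Gen 11 (rule 146): 10110101011001

Answer: never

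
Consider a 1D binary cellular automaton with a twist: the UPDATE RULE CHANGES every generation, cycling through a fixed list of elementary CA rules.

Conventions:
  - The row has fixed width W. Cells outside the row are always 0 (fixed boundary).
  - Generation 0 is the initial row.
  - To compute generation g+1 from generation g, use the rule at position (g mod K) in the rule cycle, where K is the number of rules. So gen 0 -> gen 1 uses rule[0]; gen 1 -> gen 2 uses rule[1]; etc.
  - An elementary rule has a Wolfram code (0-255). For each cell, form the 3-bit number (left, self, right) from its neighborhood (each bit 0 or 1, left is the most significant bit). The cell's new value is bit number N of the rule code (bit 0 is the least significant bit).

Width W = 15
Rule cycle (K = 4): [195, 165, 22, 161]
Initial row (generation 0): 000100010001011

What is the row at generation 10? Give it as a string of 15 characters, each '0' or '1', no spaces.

Gen 0: 000100010001011
Gen 1 (rule 195): 111001100110001
Gen 2 (rule 165): 010000000000101
Gen 3 (rule 22): 111000000001101
Gen 4 (rule 161): 010011111100010
Gen 5 (rule 195): 100101111101100
Gen 6 (rule 165): 100110111010001
Gen 7 (rule 22): 111000000011011
Gen 8 (rule 161): 010011111000100
Gen 9 (rule 195): 100101111011001
Gen 10 (rule 165): 100110110100001

Answer: 100110110100001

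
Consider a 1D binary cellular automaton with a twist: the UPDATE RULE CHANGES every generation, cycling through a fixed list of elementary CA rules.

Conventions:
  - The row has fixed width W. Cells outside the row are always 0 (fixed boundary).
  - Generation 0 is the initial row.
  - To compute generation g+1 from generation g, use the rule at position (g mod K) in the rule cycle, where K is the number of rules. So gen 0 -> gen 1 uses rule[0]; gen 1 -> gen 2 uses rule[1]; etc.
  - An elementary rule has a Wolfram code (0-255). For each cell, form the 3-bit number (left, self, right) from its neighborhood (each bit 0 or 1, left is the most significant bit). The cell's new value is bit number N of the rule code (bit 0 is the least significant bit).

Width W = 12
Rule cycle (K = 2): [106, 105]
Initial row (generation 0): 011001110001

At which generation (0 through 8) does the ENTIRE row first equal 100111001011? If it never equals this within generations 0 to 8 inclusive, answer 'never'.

Answer: never

Derivation:
Gen 0: 011001110001
Gen 1 (rule 106): 111011010010
Gen 2 (rule 105): 101111100000
Gen 3 (rule 106): 011000100000
Gen 4 (rule 105): 011010001111
Gen 5 (rule 106): 111100011001
Gen 6 (rule 105): 100101011000
Gen 7 (rule 106): 001010111000
Gen 8 (rule 105): 100101101011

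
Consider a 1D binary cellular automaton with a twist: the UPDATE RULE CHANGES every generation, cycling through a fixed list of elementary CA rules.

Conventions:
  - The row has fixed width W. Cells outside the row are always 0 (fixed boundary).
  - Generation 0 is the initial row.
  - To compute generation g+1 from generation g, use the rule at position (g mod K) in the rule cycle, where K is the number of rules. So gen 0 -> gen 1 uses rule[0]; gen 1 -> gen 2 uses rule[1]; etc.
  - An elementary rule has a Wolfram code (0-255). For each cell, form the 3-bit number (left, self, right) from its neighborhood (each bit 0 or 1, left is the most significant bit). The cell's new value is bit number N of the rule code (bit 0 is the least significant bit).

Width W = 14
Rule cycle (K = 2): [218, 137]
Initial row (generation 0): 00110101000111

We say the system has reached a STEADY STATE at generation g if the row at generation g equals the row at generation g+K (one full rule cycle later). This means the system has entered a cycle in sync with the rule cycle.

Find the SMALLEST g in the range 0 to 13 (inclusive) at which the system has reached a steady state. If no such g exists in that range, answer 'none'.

Answer: 5

Derivation:
Gen 0: 00110101000111
Gen 1 (rule 218): 01110000101111
Gen 2 (rule 137): 01100110001110
Gen 3 (rule 218): 11111111011111
Gen 4 (rule 137): 11111110011110
Gen 5 (rule 218): 11111111111111
Gen 6 (rule 137): 11111111111110
Gen 7 (rule 218): 11111111111111
Gen 8 (rule 137): 11111111111110
Gen 9 (rule 218): 11111111111111
Gen 10 (rule 137): 11111111111110
Gen 11 (rule 218): 11111111111111
Gen 12 (rule 137): 11111111111110
Gen 13 (rule 218): 11111111111111
Gen 14 (rule 137): 11111111111110
Gen 15 (rule 218): 11111111111111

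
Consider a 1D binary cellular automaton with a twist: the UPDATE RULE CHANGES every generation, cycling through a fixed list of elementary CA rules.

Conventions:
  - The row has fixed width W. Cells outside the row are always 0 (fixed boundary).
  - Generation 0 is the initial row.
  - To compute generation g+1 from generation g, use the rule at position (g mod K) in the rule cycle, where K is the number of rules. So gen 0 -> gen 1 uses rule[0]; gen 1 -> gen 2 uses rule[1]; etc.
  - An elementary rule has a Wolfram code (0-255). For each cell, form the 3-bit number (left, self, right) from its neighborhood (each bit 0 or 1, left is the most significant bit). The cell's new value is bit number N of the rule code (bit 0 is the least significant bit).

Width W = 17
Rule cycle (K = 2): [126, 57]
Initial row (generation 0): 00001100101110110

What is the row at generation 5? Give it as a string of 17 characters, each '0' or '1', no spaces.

Gen 0: 00001100101110110
Gen 1 (rule 126): 00011111111011111
Gen 2 (rule 57): 11010000000110000
Gen 3 (rule 126): 11111000001111000
Gen 4 (rule 57): 10000111101000111
Gen 5 (rule 126): 11001100111101101

Answer: 11001100111101101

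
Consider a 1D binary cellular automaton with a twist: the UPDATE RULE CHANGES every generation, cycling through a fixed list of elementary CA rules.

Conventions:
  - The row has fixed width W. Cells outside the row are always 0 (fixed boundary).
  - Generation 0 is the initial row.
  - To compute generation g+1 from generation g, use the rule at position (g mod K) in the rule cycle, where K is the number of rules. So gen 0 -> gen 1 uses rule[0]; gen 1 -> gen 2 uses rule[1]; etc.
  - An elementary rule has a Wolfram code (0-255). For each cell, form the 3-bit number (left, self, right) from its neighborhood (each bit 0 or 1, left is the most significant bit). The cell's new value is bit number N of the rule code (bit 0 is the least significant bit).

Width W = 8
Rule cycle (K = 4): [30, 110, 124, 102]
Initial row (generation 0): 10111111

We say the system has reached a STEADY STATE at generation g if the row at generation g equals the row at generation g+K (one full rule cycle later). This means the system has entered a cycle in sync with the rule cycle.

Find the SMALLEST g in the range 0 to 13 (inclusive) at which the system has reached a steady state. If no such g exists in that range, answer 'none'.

Gen 0: 10111111
Gen 1 (rule 30): 10100000
Gen 2 (rule 110): 11100000
Gen 3 (rule 124): 10110000
Gen 4 (rule 102): 11010000
Gen 5 (rule 30): 10011000
Gen 6 (rule 110): 10111000
Gen 7 (rule 124): 11101100
Gen 8 (rule 102): 00110100
Gen 9 (rule 30): 01100110
Gen 10 (rule 110): 11101110
Gen 11 (rule 124): 10111011
Gen 12 (rule 102): 11001101
Gen 13 (rule 30): 10111001
Gen 14 (rule 110): 11101011
Gen 15 (rule 124): 10111111
Gen 16 (rule 102): 11000001
Gen 17 (rule 30): 10100011

Answer: none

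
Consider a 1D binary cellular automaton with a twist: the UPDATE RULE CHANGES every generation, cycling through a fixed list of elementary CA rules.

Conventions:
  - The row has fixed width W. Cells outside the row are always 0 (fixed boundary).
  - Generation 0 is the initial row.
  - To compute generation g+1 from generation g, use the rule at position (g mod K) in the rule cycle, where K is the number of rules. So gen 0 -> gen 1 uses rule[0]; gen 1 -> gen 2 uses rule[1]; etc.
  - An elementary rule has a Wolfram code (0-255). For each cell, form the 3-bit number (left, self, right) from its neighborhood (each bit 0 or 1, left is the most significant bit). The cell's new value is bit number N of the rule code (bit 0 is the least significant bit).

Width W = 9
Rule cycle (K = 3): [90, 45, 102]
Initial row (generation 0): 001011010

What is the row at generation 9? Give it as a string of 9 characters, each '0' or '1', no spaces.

Answer: 100111001

Derivation:
Gen 0: 001011010
Gen 1 (rule 90): 010011001
Gen 2 (rule 45): 010010001
Gen 3 (rule 102): 110110011
Gen 4 (rule 90): 110111111
Gen 5 (rule 45): 101100000
Gen 6 (rule 102): 110100000
Gen 7 (rule 90): 110010000
Gen 8 (rule 45): 100010111
Gen 9 (rule 102): 100111001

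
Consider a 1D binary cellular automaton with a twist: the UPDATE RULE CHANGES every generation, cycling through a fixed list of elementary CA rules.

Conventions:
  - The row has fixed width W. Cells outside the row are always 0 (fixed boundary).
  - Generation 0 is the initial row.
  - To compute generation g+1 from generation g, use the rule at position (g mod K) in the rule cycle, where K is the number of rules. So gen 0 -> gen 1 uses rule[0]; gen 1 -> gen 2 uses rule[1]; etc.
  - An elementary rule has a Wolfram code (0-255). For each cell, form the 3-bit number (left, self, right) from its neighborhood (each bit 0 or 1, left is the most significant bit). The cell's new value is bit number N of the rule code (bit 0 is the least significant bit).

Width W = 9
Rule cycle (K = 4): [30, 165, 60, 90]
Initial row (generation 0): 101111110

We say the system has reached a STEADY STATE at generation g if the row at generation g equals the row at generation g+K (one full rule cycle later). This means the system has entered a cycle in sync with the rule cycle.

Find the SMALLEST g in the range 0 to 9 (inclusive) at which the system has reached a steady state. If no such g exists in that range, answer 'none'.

Answer: none

Derivation:
Gen 0: 101111110
Gen 1 (rule 30): 101000001
Gen 2 (rule 165): 111011101
Gen 3 (rule 60): 100110011
Gen 4 (rule 90): 011111111
Gen 5 (rule 30): 110000000
Gen 6 (rule 165): 000111111
Gen 7 (rule 60): 000100000
Gen 8 (rule 90): 001010000
Gen 9 (rule 30): 011011000
Gen 10 (rule 165): 000100011
Gen 11 (rule 60): 000110010
Gen 12 (rule 90): 001111101
Gen 13 (rule 30): 011000001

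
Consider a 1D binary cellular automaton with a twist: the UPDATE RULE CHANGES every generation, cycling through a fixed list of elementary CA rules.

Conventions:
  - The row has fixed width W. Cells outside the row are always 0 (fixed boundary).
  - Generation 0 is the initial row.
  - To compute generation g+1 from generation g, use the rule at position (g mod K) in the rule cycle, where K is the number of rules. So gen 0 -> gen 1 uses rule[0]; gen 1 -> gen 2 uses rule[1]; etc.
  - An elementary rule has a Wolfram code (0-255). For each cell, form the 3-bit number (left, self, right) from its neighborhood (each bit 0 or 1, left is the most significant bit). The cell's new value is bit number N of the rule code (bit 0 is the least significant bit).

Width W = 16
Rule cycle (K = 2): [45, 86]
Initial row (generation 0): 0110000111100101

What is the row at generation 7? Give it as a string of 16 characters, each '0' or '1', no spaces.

Answer: 1001111101111001

Derivation:
Gen 0: 0110000111100101
Gen 1 (rule 45): 0100110100000111
Gen 2 (rule 86): 1111010110001001
Gen 3 (rule 45): 1000111100101001
Gen 4 (rule 86): 1101000111101111
Gen 5 (rule 45): 1011010100011000
Gen 6 (rule 86): 1001010110101100
Gen 7 (rule 45): 1001111101111001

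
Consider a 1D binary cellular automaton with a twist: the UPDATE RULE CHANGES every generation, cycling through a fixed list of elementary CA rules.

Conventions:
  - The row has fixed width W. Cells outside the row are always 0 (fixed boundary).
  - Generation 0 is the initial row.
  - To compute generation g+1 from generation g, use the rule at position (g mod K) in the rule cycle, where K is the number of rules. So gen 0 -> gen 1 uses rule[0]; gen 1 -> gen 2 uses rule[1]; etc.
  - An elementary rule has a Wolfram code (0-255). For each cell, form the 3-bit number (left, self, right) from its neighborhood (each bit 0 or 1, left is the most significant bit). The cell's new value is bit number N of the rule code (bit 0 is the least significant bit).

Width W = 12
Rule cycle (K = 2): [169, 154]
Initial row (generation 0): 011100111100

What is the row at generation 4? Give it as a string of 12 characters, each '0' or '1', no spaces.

Answer: 000011001010

Derivation:
Gen 0: 011100111100
Gen 1 (rule 169): 011000111001
Gen 2 (rule 154): 110101110110
Gen 3 (rule 169): 101011101100
Gen 4 (rule 154): 000011001010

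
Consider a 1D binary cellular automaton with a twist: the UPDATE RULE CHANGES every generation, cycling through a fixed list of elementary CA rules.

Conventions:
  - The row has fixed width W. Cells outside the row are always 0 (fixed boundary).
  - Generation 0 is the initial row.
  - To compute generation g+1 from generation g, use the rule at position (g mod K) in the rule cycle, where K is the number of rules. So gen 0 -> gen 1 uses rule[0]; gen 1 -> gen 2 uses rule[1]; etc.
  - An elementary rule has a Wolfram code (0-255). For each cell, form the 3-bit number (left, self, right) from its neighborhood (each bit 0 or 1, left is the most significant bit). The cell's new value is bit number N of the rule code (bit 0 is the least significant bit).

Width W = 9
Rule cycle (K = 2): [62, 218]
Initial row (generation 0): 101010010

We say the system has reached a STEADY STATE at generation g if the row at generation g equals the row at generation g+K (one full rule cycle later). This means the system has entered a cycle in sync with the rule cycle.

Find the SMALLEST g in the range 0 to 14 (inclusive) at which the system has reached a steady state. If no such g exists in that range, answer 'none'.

Answer: none

Derivation:
Gen 0: 101010010
Gen 1 (rule 62): 111111111
Gen 2 (rule 218): 111111111
Gen 3 (rule 62): 100000000
Gen 4 (rule 218): 010000000
Gen 5 (rule 62): 111000000
Gen 6 (rule 218): 111100000
Gen 7 (rule 62): 100010000
Gen 8 (rule 218): 010101000
Gen 9 (rule 62): 111111100
Gen 10 (rule 218): 111111110
Gen 11 (rule 62): 100000001
Gen 12 (rule 218): 010000010
Gen 13 (rule 62): 111000111
Gen 14 (rule 218): 111101111
Gen 15 (rule 62): 100011000
Gen 16 (rule 218): 010111100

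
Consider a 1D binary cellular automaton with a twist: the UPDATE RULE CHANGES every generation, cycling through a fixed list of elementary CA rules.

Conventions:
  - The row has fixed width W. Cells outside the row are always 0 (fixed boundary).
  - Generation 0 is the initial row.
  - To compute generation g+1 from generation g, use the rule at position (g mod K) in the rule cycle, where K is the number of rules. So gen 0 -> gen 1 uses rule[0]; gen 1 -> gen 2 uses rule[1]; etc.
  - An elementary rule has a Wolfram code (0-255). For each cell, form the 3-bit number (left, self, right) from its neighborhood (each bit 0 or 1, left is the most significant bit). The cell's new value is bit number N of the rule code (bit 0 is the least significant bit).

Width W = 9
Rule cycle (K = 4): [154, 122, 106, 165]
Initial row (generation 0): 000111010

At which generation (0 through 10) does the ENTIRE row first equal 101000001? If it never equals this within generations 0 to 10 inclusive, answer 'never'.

Gen 0: 000111010
Gen 1 (rule 154): 001110001
Gen 2 (rule 122): 011011010
Gen 3 (rule 106): 111111100
Gen 4 (rule 165): 011111001
Gen 5 (rule 154): 111110110
Gen 6 (rule 122): 100011111
Gen 7 (rule 106): 000110001
Gen 8 (rule 165): 110000101
Gen 9 (rule 154): 101001000
Gen 10 (rule 122): 010110100

Answer: never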